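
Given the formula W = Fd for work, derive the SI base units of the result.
Units of each symbol in W = Fd:
  F (force): kg·m/s²
  d (displacement): m

Multiplying the contributions: [kg·m/s²] · [m]
Adding exponents of each base unit: kg: 1, m: 2, s: -2
SI base units of work: kg·m²/s²

Answer: kg·m²/s²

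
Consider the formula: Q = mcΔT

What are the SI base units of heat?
Units of each symbol in Q = mcΔT:
  m (mass): kg
  c (specific heat capacity, in J/(kg·K)): m²/(s²·K)
  ΔT (temperature change): K

Multiplying the contributions: [kg] · [m²/(s²·K)] · [K]
Adding exponents of each base unit: kg: 1, m: 2, s: -2
SI base units of heat: kg·m²/s²

Answer: kg·m²/s²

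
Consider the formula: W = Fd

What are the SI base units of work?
Units of each symbol in W = Fd:
  F (force): kg·m/s²
  d (displacement): m

Multiplying the contributions: [kg·m/s²] · [m]
Adding exponents of each base unit: kg: 1, m: 2, s: -2
SI base units of work: kg·m²/s²

Answer: kg·m²/s²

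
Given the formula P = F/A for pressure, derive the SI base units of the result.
Units of each symbol in P = F/A:
  F (force): kg·m/s²
  A (area): m²  → in the denominator, contributes 1/m²

Multiplying the contributions: [kg·m/s²] · [1/m²]
Adding exponents of each base unit: kg: 1, m: -1, s: -2
SI base units of pressure: kg/(m·s²)

Answer: kg/(m·s²)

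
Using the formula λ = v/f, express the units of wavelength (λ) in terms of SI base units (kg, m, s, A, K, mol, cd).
Units of each symbol in λ = v/f:
  v (wave speed): m/s
  f (frequency): 1/s  → in the denominator, contributes s

Multiplying the contributions: [m/s] · [s]
Adding exponents of each base unit: m: 1
SI base units of wavelength: m

Answer: m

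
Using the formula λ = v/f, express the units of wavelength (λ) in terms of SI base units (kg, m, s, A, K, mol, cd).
Units of each symbol in λ = v/f:
  v (wave speed): m/s
  f (frequency): 1/s  → in the denominator, contributes s

Multiplying the contributions: [m/s] · [s]
Adding exponents of each base unit: m: 1
SI base units of wavelength: m

Answer: m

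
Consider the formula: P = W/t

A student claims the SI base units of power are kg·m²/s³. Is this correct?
Units of each symbol in P = W/t:
  W (work): kg·m²/s²
  t (time): s  → in the denominator, contributes 1/s

Multiplying the contributions: [kg·m²/s²] · [1/s]
Adding exponents of each base unit: kg: 1, m: 2, s: -3
SI base units of power: kg·m²/s³

The claimed units kg·m²/s³ match the derived units, so the claim is correct.

Answer: Yes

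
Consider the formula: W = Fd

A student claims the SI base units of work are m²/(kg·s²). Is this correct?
Units of each symbol in W = Fd:
  F (force): kg·m/s²
  d (displacement): m

Multiplying the contributions: [kg·m/s²] · [m]
Adding exponents of each base unit: kg: 1, m: 2, s: -2
SI base units of work: kg·m²/s²

The claimed units m²/(kg·s²) (exponents kg: -1, m: 2, s: -2) do not match the derived units kg·m²/s² (exponents kg: 1, m: 2, s: -2), so the claim is incorrect.

Answer: No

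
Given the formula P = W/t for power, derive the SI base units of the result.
Units of each symbol in P = W/t:
  W (work): kg·m²/s²
  t (time): s  → in the denominator, contributes 1/s

Multiplying the contributions: [kg·m²/s²] · [1/s]
Adding exponents of each base unit: kg: 1, m: 2, s: -3
SI base units of power: kg·m²/s³

Answer: kg·m²/s³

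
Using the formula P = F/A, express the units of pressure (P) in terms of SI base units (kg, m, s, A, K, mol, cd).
Units of each symbol in P = F/A:
  F (force): kg·m/s²
  A (area): m²  → in the denominator, contributes 1/m²

Multiplying the contributions: [kg·m/s²] · [1/m²]
Adding exponents of each base unit: kg: 1, m: -1, s: -2
SI base units of pressure: kg/(m·s²)

Answer: kg/(m·s²)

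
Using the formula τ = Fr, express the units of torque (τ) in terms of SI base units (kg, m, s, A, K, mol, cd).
Units of each symbol in τ = Fr:
  F (force): kg·m/s²
  r (lever arm): m

Multiplying the contributions: [kg·m/s²] · [m]
Adding exponents of each base unit: kg: 1, m: 2, s: -2
SI base units of torque: kg·m²/s²

Answer: kg·m²/s²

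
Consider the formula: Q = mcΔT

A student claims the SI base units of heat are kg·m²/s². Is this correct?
Units of each symbol in Q = mcΔT:
  m (mass): kg
  c (specific heat capacity, in J/(kg·K)): m²/(s²·K)
  ΔT (temperature change): K

Multiplying the contributions: [kg] · [m²/(s²·K)] · [K]
Adding exponents of each base unit: kg: 1, m: 2, s: -2
SI base units of heat: kg·m²/s²

The claimed units kg·m²/s² match the derived units, so the claim is correct.

Answer: Yes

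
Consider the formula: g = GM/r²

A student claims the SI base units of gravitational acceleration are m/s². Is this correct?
Units of each symbol in g = GM/r²:
  G (gravitational constant): m³/(kg·s²)
  M (mass): kg
  r (distance): m  → to the power 2 in the denominator, contributes 1/m²

Multiplying the contributions: [m³/(kg·s²)] · [kg] · [1/m²]
Adding exponents of each base unit: m: 1, s: -2
SI base units of gravitational acceleration: m/s²

The claimed units m/s² match the derived units, so the claim is correct.

Answer: Yes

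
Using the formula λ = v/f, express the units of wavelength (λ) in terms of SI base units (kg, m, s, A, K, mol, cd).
Units of each symbol in λ = v/f:
  v (wave speed): m/s
  f (frequency): 1/s  → in the denominator, contributes s

Multiplying the contributions: [m/s] · [s]
Adding exponents of each base unit: m: 1
SI base units of wavelength: m

Answer: m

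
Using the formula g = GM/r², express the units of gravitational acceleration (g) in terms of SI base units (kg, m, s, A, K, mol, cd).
Units of each symbol in g = GM/r²:
  G (gravitational constant): m³/(kg·s²)
  M (mass): kg
  r (distance): m  → to the power 2 in the denominator, contributes 1/m²

Multiplying the contributions: [m³/(kg·s²)] · [kg] · [1/m²]
Adding exponents of each base unit: m: 1, s: -2
SI base units of gravitational acceleration: m/s²

Answer: m/s²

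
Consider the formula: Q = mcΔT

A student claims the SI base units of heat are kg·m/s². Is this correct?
Units of each symbol in Q = mcΔT:
  m (mass): kg
  c (specific heat capacity, in J/(kg·K)): m²/(s²·K)
  ΔT (temperature change): K

Multiplying the contributions: [kg] · [m²/(s²·K)] · [K]
Adding exponents of each base unit: kg: 1, m: 2, s: -2
SI base units of heat: kg·m²/s²

The claimed units kg·m/s² (exponents kg: 1, m: 1, s: -2) do not match the derived units kg·m²/s² (exponents kg: 1, m: 2, s: -2), so the claim is incorrect.

Answer: No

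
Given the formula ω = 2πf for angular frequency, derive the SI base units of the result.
Units of each symbol in ω = 2πf:
  f (frequency): 1/s
  The factor 2π is dimensionless.

Multiplying the contributions: [1/s]
Adding exponents of each base unit: s: -1
SI base units of angular frequency: 1/s

Answer: 1/s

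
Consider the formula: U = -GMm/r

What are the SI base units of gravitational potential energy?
Units of each symbol in U = -GMm/r:
  G (gravitational constant): m³/(kg·s²)
  M (mass): kg
  m (mass): kg
  r (distance): m  → in the denominator, contributes 1/m
  The minus sign does not affect the units.

Multiplying the contributions: [m³/(kg·s²)] · [kg] · [kg] · [1/m]
Adding exponents of each base unit: kg: 1, m: 2, s: -2
SI base units of gravitational potential energy: kg·m²/s²

Answer: kg·m²/s²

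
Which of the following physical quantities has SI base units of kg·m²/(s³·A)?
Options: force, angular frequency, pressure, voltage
Checking the SI base units of each option:
  force (F = ma): kg·m/s²  ✗
  angular frequency (ω = 2πf): 1/s  ✗
  pressure (P = F/A): kg/(m·s²)  ✗
  voltage (V = IR): kg·m²/(s³·A)  ✓ matches

Only voltage has units kg·m²/(s³·A).

Answer: voltage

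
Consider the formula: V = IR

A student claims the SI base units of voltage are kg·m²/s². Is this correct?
Units of each symbol in V = IR:
  I (current): A
  R (resistance, in ohms): kg·m²/(s³·A²)

Multiplying the contributions: [A] · [kg·m²/(s³·A²)]
Adding exponents of each base unit: kg: 1, m: 2, s: -3, A: -1
SI base units of voltage: kg·m²/(s³·A)

The claimed units kg·m²/s² (exponents kg: 1, m: 2, s: -2) do not match the derived units kg·m²/(s³·A) (exponents kg: 1, m: 2, s: -3, A: -1), so the claim is incorrect.

Answer: No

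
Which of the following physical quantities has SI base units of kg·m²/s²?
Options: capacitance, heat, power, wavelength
Checking the SI base units of each option:
  capacitance (C = Q/V): s⁴·A²/(kg·m²)  ✗
  heat (Q = mcΔT): kg·m²/s²  ✓ matches
  power (P = W/t): kg·m²/s³  ✗
  wavelength (λ = v/f): m  ✗

Only heat has units kg·m²/s².

Answer: heat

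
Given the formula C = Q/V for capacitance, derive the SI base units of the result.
Units of each symbol in C = Q/V:
  Q (charge, in coulombs): s·A
  V (voltage, in volts): kg·m²/(s³·A)  → in the denominator, contributes s³·A/(kg·m²)

Multiplying the contributions: [s·A] · [s³·A/(kg·m²)]
Adding exponents of each base unit: kg: -1, m: -2, s: 4, A: 2
SI base units of capacitance: s⁴·A²/(kg·m²)

Answer: s⁴·A²/(kg·m²)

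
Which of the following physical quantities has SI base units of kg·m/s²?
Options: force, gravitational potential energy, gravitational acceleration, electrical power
Checking the SI base units of each option:
  force (F = ma): kg·m/s²  ✓ matches
  gravitational potential energy (U = -GMm/r): kg·m²/s²  ✗
  gravitational acceleration (g = GM/r²): m/s²  ✗
  electrical power (P = IV): kg·m²/s³  ✗

Only force has units kg·m/s².

Answer: force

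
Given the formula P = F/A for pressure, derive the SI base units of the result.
Units of each symbol in P = F/A:
  F (force): kg·m/s²
  A (area): m²  → in the denominator, contributes 1/m²

Multiplying the contributions: [kg·m/s²] · [1/m²]
Adding exponents of each base unit: kg: 1, m: -1, s: -2
SI base units of pressure: kg/(m·s²)

Answer: kg/(m·s²)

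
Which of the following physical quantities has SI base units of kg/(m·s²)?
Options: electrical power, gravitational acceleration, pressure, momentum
Checking the SI base units of each option:
  electrical power (P = IV): kg·m²/s³  ✗
  gravitational acceleration (g = GM/r²): m/s²  ✗
  pressure (P = F/A): kg/(m·s²)  ✓ matches
  momentum (p = mv): kg·m/s  ✗

Only pressure has units kg/(m·s²).

Answer: pressure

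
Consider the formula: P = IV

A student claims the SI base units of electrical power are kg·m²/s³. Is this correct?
Units of each symbol in P = IV:
  I (current): A
  V (voltage, in volts): kg·m²/(s³·A)

Multiplying the contributions: [A] · [kg·m²/(s³·A)]
Adding exponents of each base unit: kg: 1, m: 2, s: -3
SI base units of electrical power: kg·m²/s³

The claimed units kg·m²/s³ match the derived units, so the claim is correct.

Answer: Yes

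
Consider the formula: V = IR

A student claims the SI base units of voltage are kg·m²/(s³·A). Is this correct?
Units of each symbol in V = IR:
  I (current): A
  R (resistance, in ohms): kg·m²/(s³·A²)

Multiplying the contributions: [A] · [kg·m²/(s³·A²)]
Adding exponents of each base unit: kg: 1, m: 2, s: -3, A: -1
SI base units of voltage: kg·m²/(s³·A)

The claimed units kg·m²/(s³·A) match the derived units, so the claim is correct.

Answer: Yes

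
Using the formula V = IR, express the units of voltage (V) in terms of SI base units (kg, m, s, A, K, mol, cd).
Units of each symbol in V = IR:
  I (current): A
  R (resistance, in ohms): kg·m²/(s³·A²)

Multiplying the contributions: [A] · [kg·m²/(s³·A²)]
Adding exponents of each base unit: kg: 1, m: 2, s: -3, A: -1
SI base units of voltage: kg·m²/(s³·A)

Answer: kg·m²/(s³·A)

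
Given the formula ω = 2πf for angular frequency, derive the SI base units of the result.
Units of each symbol in ω = 2πf:
  f (frequency): 1/s
  The factor 2π is dimensionless.

Multiplying the contributions: [1/s]
Adding exponents of each base unit: s: -1
SI base units of angular frequency: 1/s

Answer: 1/s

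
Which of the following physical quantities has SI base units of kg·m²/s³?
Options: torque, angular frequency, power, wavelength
Checking the SI base units of each option:
  torque (τ = Fr): kg·m²/s²  ✗
  angular frequency (ω = 2πf): 1/s  ✗
  power (P = W/t): kg·m²/s³  ✓ matches
  wavelength (λ = v/f): m  ✗

Only power has units kg·m²/s³.

Answer: power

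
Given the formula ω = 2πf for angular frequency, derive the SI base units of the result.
Units of each symbol in ω = 2πf:
  f (frequency): 1/s
  The factor 2π is dimensionless.

Multiplying the contributions: [1/s]
Adding exponents of each base unit: s: -1
SI base units of angular frequency: 1/s

Answer: 1/s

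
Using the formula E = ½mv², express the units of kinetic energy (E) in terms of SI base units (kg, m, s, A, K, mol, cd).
Units of each symbol in E = ½mv²:
  m (mass): kg
  v (speed): m/s  → to the power 2, contributes m²/s²
  The factor ½ is dimensionless.

Multiplying the contributions: [kg] · [m²/s²]
Adding exponents of each base unit: kg: 1, m: 2, s: -2
SI base units of kinetic energy: kg·m²/s²

Answer: kg·m²/s²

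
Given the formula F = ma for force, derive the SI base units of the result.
Units of each symbol in F = ma:
  m (mass): kg
  a (acceleration): m/s²

Multiplying the contributions: [kg] · [m/s²]
Adding exponents of each base unit: kg: 1, m: 1, s: -2
SI base units of force: kg·m/s²

Answer: kg·m/s²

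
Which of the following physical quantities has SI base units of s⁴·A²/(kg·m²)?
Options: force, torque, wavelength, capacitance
Checking the SI base units of each option:
  force (F = ma): kg·m/s²  ✗
  torque (τ = Fr): kg·m²/s²  ✗
  wavelength (λ = v/f): m  ✗
  capacitance (C = Q/V): s⁴·A²/(kg·m²)  ✓ matches

Only capacitance has units s⁴·A²/(kg·m²).

Answer: capacitance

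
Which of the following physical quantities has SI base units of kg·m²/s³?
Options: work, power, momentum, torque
Checking the SI base units of each option:
  work (W = Fd): kg·m²/s²  ✗
  power (P = W/t): kg·m²/s³  ✓ matches
  momentum (p = mv): kg·m/s  ✗
  torque (τ = Fr): kg·m²/s²  ✗

Only power has units kg·m²/s³.

Answer: power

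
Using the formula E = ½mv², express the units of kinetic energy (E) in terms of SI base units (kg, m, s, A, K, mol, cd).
Units of each symbol in E = ½mv²:
  m (mass): kg
  v (speed): m/s  → to the power 2, contributes m²/s²
  The factor ½ is dimensionless.

Multiplying the contributions: [kg] · [m²/s²]
Adding exponents of each base unit: kg: 1, m: 2, s: -2
SI base units of kinetic energy: kg·m²/s²

Answer: kg·m²/s²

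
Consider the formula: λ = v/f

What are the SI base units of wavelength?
Units of each symbol in λ = v/f:
  v (wave speed): m/s
  f (frequency): 1/s  → in the denominator, contributes s

Multiplying the contributions: [m/s] · [s]
Adding exponents of each base unit: m: 1
SI base units of wavelength: m

Answer: m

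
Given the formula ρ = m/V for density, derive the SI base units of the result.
Units of each symbol in ρ = m/V:
  m (mass): kg
  V (volume): m³  → in the denominator, contributes 1/m³

Multiplying the contributions: [kg] · [1/m³]
Adding exponents of each base unit: kg: 1, m: -3
SI base units of density: kg/m³

Answer: kg/m³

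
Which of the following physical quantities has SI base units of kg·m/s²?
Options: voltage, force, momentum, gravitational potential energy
Checking the SI base units of each option:
  voltage (V = IR): kg·m²/(s³·A)  ✗
  force (F = ma): kg·m/s²  ✓ matches
  momentum (p = mv): kg·m/s  ✗
  gravitational potential energy (U = -GMm/r): kg·m²/s²  ✗

Only force has units kg·m/s².

Answer: force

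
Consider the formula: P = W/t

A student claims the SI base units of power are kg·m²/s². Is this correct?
Units of each symbol in P = W/t:
  W (work): kg·m²/s²
  t (time): s  → in the denominator, contributes 1/s

Multiplying the contributions: [kg·m²/s²] · [1/s]
Adding exponents of each base unit: kg: 1, m: 2, s: -3
SI base units of power: kg·m²/s³

The claimed units kg·m²/s² (exponents kg: 1, m: 2, s: -2) do not match the derived units kg·m²/s³ (exponents kg: 1, m: 2, s: -3), so the claim is incorrect.

Answer: No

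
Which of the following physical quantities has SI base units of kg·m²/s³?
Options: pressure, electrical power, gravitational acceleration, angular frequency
Checking the SI base units of each option:
  pressure (P = F/A): kg/(m·s²)  ✗
  electrical power (P = IV): kg·m²/s³  ✓ matches
  gravitational acceleration (g = GM/r²): m/s²  ✗
  angular frequency (ω = 2πf): 1/s  ✗

Only electrical power has units kg·m²/s³.

Answer: electrical power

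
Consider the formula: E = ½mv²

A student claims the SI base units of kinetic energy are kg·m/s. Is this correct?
Units of each symbol in E = ½mv²:
  m (mass): kg
  v (speed): m/s  → to the power 2, contributes m²/s²
  The factor ½ is dimensionless.

Multiplying the contributions: [kg] · [m²/s²]
Adding exponents of each base unit: kg: 1, m: 2, s: -2
SI base units of kinetic energy: kg·m²/s²

The claimed units kg·m/s (exponents kg: 1, m: 1, s: -1) do not match the derived units kg·m²/s² (exponents kg: 1, m: 2, s: -2), so the claim is incorrect.

Answer: No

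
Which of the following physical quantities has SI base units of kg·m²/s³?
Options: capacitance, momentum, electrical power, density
Checking the SI base units of each option:
  capacitance (C = Q/V): s⁴·A²/(kg·m²)  ✗
  momentum (p = mv): kg·m/s  ✗
  electrical power (P = IV): kg·m²/s³  ✓ matches
  density (ρ = m/V): kg/m³  ✗

Only electrical power has units kg·m²/s³.

Answer: electrical power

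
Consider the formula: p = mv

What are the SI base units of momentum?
Units of each symbol in p = mv:
  m (mass): kg
  v (velocity): m/s

Multiplying the contributions: [kg] · [m/s]
Adding exponents of each base unit: kg: 1, m: 1, s: -1
SI base units of momentum: kg·m/s

Answer: kg·m/s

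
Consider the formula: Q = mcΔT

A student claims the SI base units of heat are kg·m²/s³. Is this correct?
Units of each symbol in Q = mcΔT:
  m (mass): kg
  c (specific heat capacity, in J/(kg·K)): m²/(s²·K)
  ΔT (temperature change): K

Multiplying the contributions: [kg] · [m²/(s²·K)] · [K]
Adding exponents of each base unit: kg: 1, m: 2, s: -2
SI base units of heat: kg·m²/s²

The claimed units kg·m²/s³ (exponents kg: 1, m: 2, s: -3) do not match the derived units kg·m²/s² (exponents kg: 1, m: 2, s: -2), so the claim is incorrect.

Answer: No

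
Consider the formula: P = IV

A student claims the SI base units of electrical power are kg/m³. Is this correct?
Units of each symbol in P = IV:
  I (current): A
  V (voltage, in volts): kg·m²/(s³·A)

Multiplying the contributions: [A] · [kg·m²/(s³·A)]
Adding exponents of each base unit: kg: 1, m: 2, s: -3
SI base units of electrical power: kg·m²/s³

The claimed units kg/m³ (exponents kg: 1, m: -3) do not match the derived units kg·m²/s³ (exponents kg: 1, m: 2, s: -3), so the claim is incorrect.

Answer: No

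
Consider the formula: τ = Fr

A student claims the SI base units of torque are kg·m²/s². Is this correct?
Units of each symbol in τ = Fr:
  F (force): kg·m/s²
  r (lever arm): m

Multiplying the contributions: [kg·m/s²] · [m]
Adding exponents of each base unit: kg: 1, m: 2, s: -2
SI base units of torque: kg·m²/s²

The claimed units kg·m²/s² match the derived units, so the claim is correct.

Answer: Yes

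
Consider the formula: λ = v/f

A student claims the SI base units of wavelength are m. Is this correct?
Units of each symbol in λ = v/f:
  v (wave speed): m/s
  f (frequency): 1/s  → in the denominator, contributes s

Multiplying the contributions: [m/s] · [s]
Adding exponents of each base unit: m: 1
SI base units of wavelength: m

The claimed units m match the derived units, so the claim is correct.

Answer: Yes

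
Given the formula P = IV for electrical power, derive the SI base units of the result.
Units of each symbol in P = IV:
  I (current): A
  V (voltage, in volts): kg·m²/(s³·A)

Multiplying the contributions: [A] · [kg·m²/(s³·A)]
Adding exponents of each base unit: kg: 1, m: 2, s: -3
SI base units of electrical power: kg·m²/s³

Answer: kg·m²/s³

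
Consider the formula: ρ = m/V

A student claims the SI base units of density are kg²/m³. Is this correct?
Units of each symbol in ρ = m/V:
  m (mass): kg
  V (volume): m³  → in the denominator, contributes 1/m³

Multiplying the contributions: [kg] · [1/m³]
Adding exponents of each base unit: kg: 1, m: -3
SI base units of density: kg/m³

The claimed units kg²/m³ (exponents kg: 2, m: -3) do not match the derived units kg/m³ (exponents kg: 1, m: -3), so the claim is incorrect.

Answer: No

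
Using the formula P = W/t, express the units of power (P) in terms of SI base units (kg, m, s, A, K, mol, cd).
Units of each symbol in P = W/t:
  W (work): kg·m²/s²
  t (time): s  → in the denominator, contributes 1/s

Multiplying the contributions: [kg·m²/s²] · [1/s]
Adding exponents of each base unit: kg: 1, m: 2, s: -3
SI base units of power: kg·m²/s³

Answer: kg·m²/s³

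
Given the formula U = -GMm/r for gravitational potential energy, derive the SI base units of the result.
Units of each symbol in U = -GMm/r:
  G (gravitational constant): m³/(kg·s²)
  M (mass): kg
  m (mass): kg
  r (distance): m  → in the denominator, contributes 1/m
  The minus sign does not affect the units.

Multiplying the contributions: [m³/(kg·s²)] · [kg] · [kg] · [1/m]
Adding exponents of each base unit: kg: 1, m: 2, s: -2
SI base units of gravitational potential energy: kg·m²/s²

Answer: kg·m²/s²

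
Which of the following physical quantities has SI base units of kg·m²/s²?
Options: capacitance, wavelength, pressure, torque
Checking the SI base units of each option:
  capacitance (C = Q/V): s⁴·A²/(kg·m²)  ✗
  wavelength (λ = v/f): m  ✗
  pressure (P = F/A): kg/(m·s²)  ✗
  torque (τ = Fr): kg·m²/s²  ✓ matches

Only torque has units kg·m²/s².

Answer: torque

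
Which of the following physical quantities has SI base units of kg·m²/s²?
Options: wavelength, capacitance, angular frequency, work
Checking the SI base units of each option:
  wavelength (λ = v/f): m  ✗
  capacitance (C = Q/V): s⁴·A²/(kg·m²)  ✗
  angular frequency (ω = 2πf): 1/s  ✗
  work (W = Fd): kg·m²/s²  ✓ matches

Only work has units kg·m²/s².

Answer: work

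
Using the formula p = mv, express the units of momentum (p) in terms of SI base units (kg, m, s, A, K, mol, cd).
Units of each symbol in p = mv:
  m (mass): kg
  v (velocity): m/s

Multiplying the contributions: [kg] · [m/s]
Adding exponents of each base unit: kg: 1, m: 1, s: -1
SI base units of momentum: kg·m/s

Answer: kg·m/s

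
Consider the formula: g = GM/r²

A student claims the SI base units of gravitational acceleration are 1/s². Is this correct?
Units of each symbol in g = GM/r²:
  G (gravitational constant): m³/(kg·s²)
  M (mass): kg
  r (distance): m  → to the power 2 in the denominator, contributes 1/m²

Multiplying the contributions: [m³/(kg·s²)] · [kg] · [1/m²]
Adding exponents of each base unit: m: 1, s: -2
SI base units of gravitational acceleration: m/s²

The claimed units 1/s² (exponents s: -2) do not match the derived units m/s² (exponents m: 1, s: -2), so the claim is incorrect.

Answer: No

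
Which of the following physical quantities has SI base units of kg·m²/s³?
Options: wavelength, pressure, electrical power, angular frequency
Checking the SI base units of each option:
  wavelength (λ = v/f): m  ✗
  pressure (P = F/A): kg/(m·s²)  ✗
  electrical power (P = IV): kg·m²/s³  ✓ matches
  angular frequency (ω = 2πf): 1/s  ✗

Only electrical power has units kg·m²/s³.

Answer: electrical power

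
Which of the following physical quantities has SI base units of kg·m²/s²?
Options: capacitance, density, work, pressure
Checking the SI base units of each option:
  capacitance (C = Q/V): s⁴·A²/(kg·m²)  ✗
  density (ρ = m/V): kg/m³  ✗
  work (W = Fd): kg·m²/s²  ✓ matches
  pressure (P = F/A): kg/(m·s²)  ✗

Only work has units kg·m²/s².

Answer: work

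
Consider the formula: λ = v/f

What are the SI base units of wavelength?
Units of each symbol in λ = v/f:
  v (wave speed): m/s
  f (frequency): 1/s  → in the denominator, contributes s

Multiplying the contributions: [m/s] · [s]
Adding exponents of each base unit: m: 1
SI base units of wavelength: m

Answer: m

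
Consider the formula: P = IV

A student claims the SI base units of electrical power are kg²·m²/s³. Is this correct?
Units of each symbol in P = IV:
  I (current): A
  V (voltage, in volts): kg·m²/(s³·A)

Multiplying the contributions: [A] · [kg·m²/(s³·A)]
Adding exponents of each base unit: kg: 1, m: 2, s: -3
SI base units of electrical power: kg·m²/s³

The claimed units kg²·m²/s³ (exponents kg: 2, m: 2, s: -3) do not match the derived units kg·m²/s³ (exponents kg: 1, m: 2, s: -3), so the claim is incorrect.

Answer: No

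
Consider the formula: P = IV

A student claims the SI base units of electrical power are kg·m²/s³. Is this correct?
Units of each symbol in P = IV:
  I (current): A
  V (voltage, in volts): kg·m²/(s³·A)

Multiplying the contributions: [A] · [kg·m²/(s³·A)]
Adding exponents of each base unit: kg: 1, m: 2, s: -3
SI base units of electrical power: kg·m²/s³

The claimed units kg·m²/s³ match the derived units, so the claim is correct.

Answer: Yes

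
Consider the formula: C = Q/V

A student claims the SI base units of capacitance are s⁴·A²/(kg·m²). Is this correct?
Units of each symbol in C = Q/V:
  Q (charge, in coulombs): s·A
  V (voltage, in volts): kg·m²/(s³·A)  → in the denominator, contributes s³·A/(kg·m²)

Multiplying the contributions: [s·A] · [s³·A/(kg·m²)]
Adding exponents of each base unit: kg: -1, m: -2, s: 4, A: 2
SI base units of capacitance: s⁴·A²/(kg·m²)

The claimed units s⁴·A²/(kg·m²) match the derived units, so the claim is correct.

Answer: Yes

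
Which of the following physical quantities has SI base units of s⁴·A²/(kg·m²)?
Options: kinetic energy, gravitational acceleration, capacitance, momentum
Checking the SI base units of each option:
  kinetic energy (E = ½mv²): kg·m²/s²  ✗
  gravitational acceleration (g = GM/r²): m/s²  ✗
  capacitance (C = Q/V): s⁴·A²/(kg·m²)  ✓ matches
  momentum (p = mv): kg·m/s  ✗

Only capacitance has units s⁴·A²/(kg·m²).

Answer: capacitance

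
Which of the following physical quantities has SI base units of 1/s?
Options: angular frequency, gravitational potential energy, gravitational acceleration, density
Checking the SI base units of each option:
  angular frequency (ω = 2πf): 1/s  ✓ matches
  gravitational potential energy (U = -GMm/r): kg·m²/s²  ✗
  gravitational acceleration (g = GM/r²): m/s²  ✗
  density (ρ = m/V): kg/m³  ✗

Only angular frequency has units 1/s.

Answer: angular frequency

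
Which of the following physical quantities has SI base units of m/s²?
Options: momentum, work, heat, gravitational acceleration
Checking the SI base units of each option:
  momentum (p = mv): kg·m/s  ✗
  work (W = Fd): kg·m²/s²  ✗
  heat (Q = mcΔT): kg·m²/s²  ✗
  gravitational acceleration (g = GM/r²): m/s²  ✓ matches

Only gravitational acceleration has units m/s².

Answer: gravitational acceleration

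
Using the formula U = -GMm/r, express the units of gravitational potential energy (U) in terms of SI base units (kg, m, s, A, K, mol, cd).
Units of each symbol in U = -GMm/r:
  G (gravitational constant): m³/(kg·s²)
  M (mass): kg
  m (mass): kg
  r (distance): m  → in the denominator, contributes 1/m
  The minus sign does not affect the units.

Multiplying the contributions: [m³/(kg·s²)] · [kg] · [kg] · [1/m]
Adding exponents of each base unit: kg: 1, m: 2, s: -2
SI base units of gravitational potential energy: kg·m²/s²

Answer: kg·m²/s²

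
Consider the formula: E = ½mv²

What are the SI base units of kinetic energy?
Units of each symbol in E = ½mv²:
  m (mass): kg
  v (speed): m/s  → to the power 2, contributes m²/s²
  The factor ½ is dimensionless.

Multiplying the contributions: [kg] · [m²/s²]
Adding exponents of each base unit: kg: 1, m: 2, s: -2
SI base units of kinetic energy: kg·m²/s²

Answer: kg·m²/s²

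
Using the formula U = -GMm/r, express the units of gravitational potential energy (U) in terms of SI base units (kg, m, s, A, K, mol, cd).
Units of each symbol in U = -GMm/r:
  G (gravitational constant): m³/(kg·s²)
  M (mass): kg
  m (mass): kg
  r (distance): m  → in the denominator, contributes 1/m
  The minus sign does not affect the units.

Multiplying the contributions: [m³/(kg·s²)] · [kg] · [kg] · [1/m]
Adding exponents of each base unit: kg: 1, m: 2, s: -2
SI base units of gravitational potential energy: kg·m²/s²

Answer: kg·m²/s²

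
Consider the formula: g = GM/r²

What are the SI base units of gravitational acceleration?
Units of each symbol in g = GM/r²:
  G (gravitational constant): m³/(kg·s²)
  M (mass): kg
  r (distance): m  → to the power 2 in the denominator, contributes 1/m²

Multiplying the contributions: [m³/(kg·s²)] · [kg] · [1/m²]
Adding exponents of each base unit: m: 1, s: -2
SI base units of gravitational acceleration: m/s²

Answer: m/s²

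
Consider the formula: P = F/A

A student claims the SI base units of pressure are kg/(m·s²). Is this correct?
Units of each symbol in P = F/A:
  F (force): kg·m/s²
  A (area): m²  → in the denominator, contributes 1/m²

Multiplying the contributions: [kg·m/s²] · [1/m²]
Adding exponents of each base unit: kg: 1, m: -1, s: -2
SI base units of pressure: kg/(m·s²)

The claimed units kg/(m·s²) match the derived units, so the claim is correct.

Answer: Yes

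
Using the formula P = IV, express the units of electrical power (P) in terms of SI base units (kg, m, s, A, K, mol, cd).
Units of each symbol in P = IV:
  I (current): A
  V (voltage, in volts): kg·m²/(s³·A)

Multiplying the contributions: [A] · [kg·m²/(s³·A)]
Adding exponents of each base unit: kg: 1, m: 2, s: -3
SI base units of electrical power: kg·m²/s³

Answer: kg·m²/s³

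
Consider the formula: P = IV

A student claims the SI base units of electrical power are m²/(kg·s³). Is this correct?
Units of each symbol in P = IV:
  I (current): A
  V (voltage, in volts): kg·m²/(s³·A)

Multiplying the contributions: [A] · [kg·m²/(s³·A)]
Adding exponents of each base unit: kg: 1, m: 2, s: -3
SI base units of electrical power: kg·m²/s³

The claimed units m²/(kg·s³) (exponents kg: -1, m: 2, s: -3) do not match the derived units kg·m²/s³ (exponents kg: 1, m: 2, s: -3), so the claim is incorrect.

Answer: No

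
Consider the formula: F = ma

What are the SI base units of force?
Units of each symbol in F = ma:
  m (mass): kg
  a (acceleration): m/s²

Multiplying the contributions: [kg] · [m/s²]
Adding exponents of each base unit: kg: 1, m: 1, s: -2
SI base units of force: kg·m/s²

Answer: kg·m/s²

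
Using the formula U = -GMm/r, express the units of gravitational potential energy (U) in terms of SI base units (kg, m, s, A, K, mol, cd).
Units of each symbol in U = -GMm/r:
  G (gravitational constant): m³/(kg·s²)
  M (mass): kg
  m (mass): kg
  r (distance): m  → in the denominator, contributes 1/m
  The minus sign does not affect the units.

Multiplying the contributions: [m³/(kg·s²)] · [kg] · [kg] · [1/m]
Adding exponents of each base unit: kg: 1, m: 2, s: -2
SI base units of gravitational potential energy: kg·m²/s²

Answer: kg·m²/s²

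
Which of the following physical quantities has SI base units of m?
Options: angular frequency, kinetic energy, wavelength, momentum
Checking the SI base units of each option:
  angular frequency (ω = 2πf): 1/s  ✗
  kinetic energy (E = ½mv²): kg·m²/s²  ✗
  wavelength (λ = v/f): m  ✓ matches
  momentum (p = mv): kg·m/s  ✗

Only wavelength has units m.

Answer: wavelength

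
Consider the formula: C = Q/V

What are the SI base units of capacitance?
Units of each symbol in C = Q/V:
  Q (charge, in coulombs): s·A
  V (voltage, in volts): kg·m²/(s³·A)  → in the denominator, contributes s³·A/(kg·m²)

Multiplying the contributions: [s·A] · [s³·A/(kg·m²)]
Adding exponents of each base unit: kg: -1, m: -2, s: 4, A: 2
SI base units of capacitance: s⁴·A²/(kg·m²)

Answer: s⁴·A²/(kg·m²)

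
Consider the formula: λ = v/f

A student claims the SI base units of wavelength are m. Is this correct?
Units of each symbol in λ = v/f:
  v (wave speed): m/s
  f (frequency): 1/s  → in the denominator, contributes s

Multiplying the contributions: [m/s] · [s]
Adding exponents of each base unit: m: 1
SI base units of wavelength: m

The claimed units m match the derived units, so the claim is correct.

Answer: Yes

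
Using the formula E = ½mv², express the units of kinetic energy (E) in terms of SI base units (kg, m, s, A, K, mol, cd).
Units of each symbol in E = ½mv²:
  m (mass): kg
  v (speed): m/s  → to the power 2, contributes m²/s²
  The factor ½ is dimensionless.

Multiplying the contributions: [kg] · [m²/s²]
Adding exponents of each base unit: kg: 1, m: 2, s: -2
SI base units of kinetic energy: kg·m²/s²

Answer: kg·m²/s²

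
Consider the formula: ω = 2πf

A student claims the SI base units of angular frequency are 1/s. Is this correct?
Units of each symbol in ω = 2πf:
  f (frequency): 1/s
  The factor 2π is dimensionless.

Multiplying the contributions: [1/s]
Adding exponents of each base unit: s: -1
SI base units of angular frequency: 1/s

The claimed units 1/s match the derived units, so the claim is correct.

Answer: Yes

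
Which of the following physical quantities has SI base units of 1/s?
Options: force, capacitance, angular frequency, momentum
Checking the SI base units of each option:
  force (F = ma): kg·m/s²  ✗
  capacitance (C = Q/V): s⁴·A²/(kg·m²)  ✗
  angular frequency (ω = 2πf): 1/s  ✓ matches
  momentum (p = mv): kg·m/s  ✗

Only angular frequency has units 1/s.

Answer: angular frequency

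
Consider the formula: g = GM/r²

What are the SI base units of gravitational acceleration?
Units of each symbol in g = GM/r²:
  G (gravitational constant): m³/(kg·s²)
  M (mass): kg
  r (distance): m  → to the power 2 in the denominator, contributes 1/m²

Multiplying the contributions: [m³/(kg·s²)] · [kg] · [1/m²]
Adding exponents of each base unit: m: 1, s: -2
SI base units of gravitational acceleration: m/s²

Answer: m/s²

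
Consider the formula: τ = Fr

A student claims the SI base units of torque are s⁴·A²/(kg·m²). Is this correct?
Units of each symbol in τ = Fr:
  F (force): kg·m/s²
  r (lever arm): m

Multiplying the contributions: [kg·m/s²] · [m]
Adding exponents of each base unit: kg: 1, m: 2, s: -2
SI base units of torque: kg·m²/s²

The claimed units s⁴·A²/(kg·m²) (exponents kg: -1, m: -2, s: 4, A: 2) do not match the derived units kg·m²/s² (exponents kg: 1, m: 2, s: -2), so the claim is incorrect.

Answer: No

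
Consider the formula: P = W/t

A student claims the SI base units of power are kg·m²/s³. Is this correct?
Units of each symbol in P = W/t:
  W (work): kg·m²/s²
  t (time): s  → in the denominator, contributes 1/s

Multiplying the contributions: [kg·m²/s²] · [1/s]
Adding exponents of each base unit: kg: 1, m: 2, s: -3
SI base units of power: kg·m²/s³

The claimed units kg·m²/s³ match the derived units, so the claim is correct.

Answer: Yes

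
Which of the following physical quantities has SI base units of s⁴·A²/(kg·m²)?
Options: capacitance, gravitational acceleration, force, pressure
Checking the SI base units of each option:
  capacitance (C = Q/V): s⁴·A²/(kg·m²)  ✓ matches
  gravitational acceleration (g = GM/r²): m/s²  ✗
  force (F = ma): kg·m/s²  ✗
  pressure (P = F/A): kg/(m·s²)  ✗

Only capacitance has units s⁴·A²/(kg·m²).

Answer: capacitance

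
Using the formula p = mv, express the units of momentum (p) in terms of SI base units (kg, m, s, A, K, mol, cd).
Units of each symbol in p = mv:
  m (mass): kg
  v (velocity): m/s

Multiplying the contributions: [kg] · [m/s]
Adding exponents of each base unit: kg: 1, m: 1, s: -1
SI base units of momentum: kg·m/s

Answer: kg·m/s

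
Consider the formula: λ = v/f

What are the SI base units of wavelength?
Units of each symbol in λ = v/f:
  v (wave speed): m/s
  f (frequency): 1/s  → in the denominator, contributes s

Multiplying the contributions: [m/s] · [s]
Adding exponents of each base unit: m: 1
SI base units of wavelength: m

Answer: m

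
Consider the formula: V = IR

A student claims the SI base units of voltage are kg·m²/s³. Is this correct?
Units of each symbol in V = IR:
  I (current): A
  R (resistance, in ohms): kg·m²/(s³·A²)

Multiplying the contributions: [A] · [kg·m²/(s³·A²)]
Adding exponents of each base unit: kg: 1, m: 2, s: -3, A: -1
SI base units of voltage: kg·m²/(s³·A)

The claimed units kg·m²/s³ (exponents kg: 1, m: 2, s: -3) do not match the derived units kg·m²/(s³·A) (exponents kg: 1, m: 2, s: -3, A: -1), so the claim is incorrect.

Answer: No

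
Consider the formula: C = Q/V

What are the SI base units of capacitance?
Units of each symbol in C = Q/V:
  Q (charge, in coulombs): s·A
  V (voltage, in volts): kg·m²/(s³·A)  → in the denominator, contributes s³·A/(kg·m²)

Multiplying the contributions: [s·A] · [s³·A/(kg·m²)]
Adding exponents of each base unit: kg: -1, m: -2, s: 4, A: 2
SI base units of capacitance: s⁴·A²/(kg·m²)

Answer: s⁴·A²/(kg·m²)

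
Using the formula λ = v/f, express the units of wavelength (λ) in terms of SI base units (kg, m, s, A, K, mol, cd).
Units of each symbol in λ = v/f:
  v (wave speed): m/s
  f (frequency): 1/s  → in the denominator, contributes s

Multiplying the contributions: [m/s] · [s]
Adding exponents of each base unit: m: 1
SI base units of wavelength: m

Answer: m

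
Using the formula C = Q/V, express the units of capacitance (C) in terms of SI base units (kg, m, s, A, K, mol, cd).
Units of each symbol in C = Q/V:
  Q (charge, in coulombs): s·A
  V (voltage, in volts): kg·m²/(s³·A)  → in the denominator, contributes s³·A/(kg·m²)

Multiplying the contributions: [s·A] · [s³·A/(kg·m²)]
Adding exponents of each base unit: kg: -1, m: -2, s: 4, A: 2
SI base units of capacitance: s⁴·A²/(kg·m²)

Answer: s⁴·A²/(kg·m²)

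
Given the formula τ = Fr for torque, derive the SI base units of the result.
Units of each symbol in τ = Fr:
  F (force): kg·m/s²
  r (lever arm): m

Multiplying the contributions: [kg·m/s²] · [m]
Adding exponents of each base unit: kg: 1, m: 2, s: -2
SI base units of torque: kg·m²/s²

Answer: kg·m²/s²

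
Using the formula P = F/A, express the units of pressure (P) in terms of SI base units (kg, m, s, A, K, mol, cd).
Units of each symbol in P = F/A:
  F (force): kg·m/s²
  A (area): m²  → in the denominator, contributes 1/m²

Multiplying the contributions: [kg·m/s²] · [1/m²]
Adding exponents of each base unit: kg: 1, m: -1, s: -2
SI base units of pressure: kg/(m·s²)

Answer: kg/(m·s²)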